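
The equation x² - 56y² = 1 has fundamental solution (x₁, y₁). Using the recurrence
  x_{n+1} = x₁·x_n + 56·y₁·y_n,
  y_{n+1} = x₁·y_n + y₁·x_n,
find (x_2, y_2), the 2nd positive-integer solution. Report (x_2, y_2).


Step 1: Find the fundamental solution (x₁, y₁) of x² - 56y² = 1.
  Expand √56 as a continued fraction. a₀ = ⌊√56⌋ = 7; iterate m_{k+1} = d_k·a_k − m_k, d_{k+1} = (56 − m_{k+1}²)/d_k, a_{k+1} = ⌊(a₀ + m_{k+1})/d_{k+1}⌋ (starting m₀ = 0, d₀ = 1), with convergents p_k = a_k·p_{k-1} + p_{k-2}, q_k = a_k·q_{k-1} + q_{k-2} (p₋₁ = 1, q₋₁ = 0):
  k = 0: a₀ = 7; p₀/q₀ = 7/1; p₀² − 56·q₀² = 49 − 56 = -7.
  k = 1: m = 7, d = 7, a = ⌊(7 + 7)/7⌋ = 2; p/q = (2·7 + 1)/(2·1 + 0) = 15/2; p² − 56·q² = 225 − 224 = 1.
  The first convergent with p² − 56·q² = 1 gives the fundamental solution (x₁, y₁) = (15, 2).
Step 2: Apply the recurrence (x_{n+1}, y_{n+1}) = (x₁x_n + 56y₁y_n, x₁y_n + y₁x_n) repeatedly.
  From (x_1, y_1) = (15, 2): x_2 = 15·15 + 56·2·2 = 449; y_2 = 15·2 + 2·15 = 60.
Step 3: Verify x_2² - 56·y_2² = 201601 - 201600 = 1 (should be 1). ✓

(x_1, y_1) = (15, 2); (x_2, y_2) = (449, 60).


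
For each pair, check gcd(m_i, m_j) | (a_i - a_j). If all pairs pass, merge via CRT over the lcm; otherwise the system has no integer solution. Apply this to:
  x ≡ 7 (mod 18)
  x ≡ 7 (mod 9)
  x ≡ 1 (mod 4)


Moduli 18, 9, 4 are not pairwise coprime, so CRT works modulo lcm(m_i) when all pairwise compatibility conditions hold.
Pairwise compatibility: gcd(m_i, m_j) must divide a_i - a_j for every pair.
Merge one congruence at a time:
  Start: x ≡ 7 (mod 18).
  Combine with x ≡ 7 (mod 9): gcd(18, 9) = 9; 7 - 7 = 0, which IS divisible by 9, so compatible.
    Write x = 7 + 18·t and substitute into x ≡ 7 (mod 9): 18·t ≡ 7 − 7 = 0 (mod 9).
    Divide the congruence (and modulus) by g = 9: 2·t ≡ 0 (mod 1).
    Modulo 1 every t works; take t = 0.
    Then x = 7 + 18·0 = 7, valid modulo lcm(18, 9) = 18: x ≡ 7 (mod 18).
  Combine with x ≡ 1 (mod 4): gcd(18, 4) = 2; 1 - 7 = -6, which IS divisible by 2, so compatible.
    Write x = 7 + 18·t and substitute into x ≡ 1 (mod 4): 18·t ≡ 1 − 7 = -6 (mod 4).
    Divide the congruence (and modulus) by g = 2: 9·t ≡ -3 (mod 2).
    Reduce coefficients mod 2: 1·t ≡ 1 (mod 2).
    So t ≡ 1 (mod 2).
    Then x = 7 + 18·1 = 25, valid modulo lcm(18, 4) = 36: x ≡ 25 (mod 36).
Verify: 25 mod 18 = 7, 25 mod 9 = 7, 25 mod 4 = 1.

x ≡ 25 (mod 36).


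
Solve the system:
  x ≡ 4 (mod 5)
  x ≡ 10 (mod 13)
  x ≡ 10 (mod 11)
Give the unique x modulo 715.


Moduli 5, 13, 11 are pairwise coprime; by CRT there is a unique solution modulo M = 5 · 13 · 11 = 715.
Solve pairwise, accumulating the modulus:
  Start with x ≡ 4 (mod 5).
  Combine with x ≡ 10 (mod 13): since gcd(5, 13) = 1, we get a unique residue mod 65.
    Write x = 4 + 5·t and substitute into x ≡ 10 (mod 13): 5·t ≡ 10 − 4 = 6 (mod 13).
    The inverse of 5 mod 13 is 8 (since 5·8 = 40 = 3·13 + 1), so t ≡ 8·6 = 48 ≡ 9 (mod 13).
    Then x = 4 + 5·9 = 49, valid modulo lcm(5, 13) = 65: x ≡ 49 (mod 65).
  Combine with x ≡ 10 (mod 11): since gcd(65, 11) = 1, we get a unique residue mod 715.
    Write x = 49 + 65·t and substitute into x ≡ 10 (mod 11): 65·t ≡ 10 − 49 = -39 (mod 11).
    Reduce coefficients mod 11: 10·t ≡ 5 (mod 11).
    The inverse of 10 mod 11 is 10 (since 10·10 = 100 = 9·11 + 1), so t ≡ 10·5 = 50 ≡ 6 (mod 11).
    Then x = 49 + 65·6 = 439, valid modulo lcm(65, 11) = 715: x ≡ 439 (mod 715).
Verify: 439 mod 5 = 4 ✓, 439 mod 13 = 10 ✓, 439 mod 11 = 10 ✓.

x ≡ 439 (mod 715).


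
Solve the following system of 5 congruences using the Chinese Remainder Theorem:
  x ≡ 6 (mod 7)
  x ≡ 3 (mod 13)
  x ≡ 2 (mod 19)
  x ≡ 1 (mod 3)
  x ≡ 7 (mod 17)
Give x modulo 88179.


Product of moduli M = 7 · 13 · 19 · 3 · 17 = 88179.
Merge one congruence at a time:
  Start: x ≡ 6 (mod 7).
  Combine with x ≡ 3 (mod 13); new modulus lcm = 91.
    Write x = 6 + 7·t and substitute into x ≡ 3 (mod 13): 7·t ≡ 3 − 6 = -3 (mod 13).
    Reduce coefficients mod 13: 7·t ≡ 10 (mod 13).
    The inverse of 7 mod 13 is 2 (since 7·2 = 14 = 1·13 + 1), so t ≡ 2·10 = 20 ≡ 7 (mod 13).
    Then x = 6 + 7·7 = 55, valid modulo lcm(7, 13) = 91: x ≡ 55 (mod 91).
  Combine with x ≡ 2 (mod 19); new modulus lcm = 1729.
    Write x = 55 + 91·t and substitute into x ≡ 2 (mod 19): 91·t ≡ 2 − 55 = -53 (mod 19).
    Reduce coefficients mod 19: 15·t ≡ 4 (mod 19).
    The inverse of 15 mod 19 is 14 (since 15·14 = 210 = 11·19 + 1), so t ≡ 14·4 = 56 ≡ 18 (mod 19).
    Then x = 55 + 91·18 = 1693, valid modulo lcm(91, 19) = 1729: x ≡ 1693 (mod 1729).
  Combine with x ≡ 1 (mod 3); new modulus lcm = 5187.
    Write x = 1693 + 1729·t and substitute into x ≡ 1 (mod 3): 1729·t ≡ 1 − 1693 = -1692 (mod 3).
    Reduce coefficients mod 3: 1·t ≡ 0 (mod 3).
    So t ≡ 0 (mod 3).
    Then x = 1693 + 1729·0 = 1693, valid modulo lcm(1729, 3) = 5187: x ≡ 1693 (mod 5187).
  Combine with x ≡ 7 (mod 17); new modulus lcm = 88179.
    Write x = 1693 + 5187·t and substitute into x ≡ 7 (mod 17): 5187·t ≡ 7 − 1693 = -1686 (mod 17).
    Reduce coefficients mod 17: 2·t ≡ 14 (mod 17).
    The inverse of 2 mod 17 is 9 (since 2·9 = 18 = 1·17 + 1), so t ≡ 9·14 = 126 ≡ 7 (mod 17).
    Then x = 1693 + 5187·7 = 38002, valid modulo lcm(5187, 17) = 88179: x ≡ 38002 (mod 88179).
Verify against each original: 38002 mod 7 = 6, 38002 mod 13 = 3, 38002 mod 19 = 2, 38002 mod 3 = 1, 38002 mod 17 = 7.

x ≡ 38002 (mod 88179).


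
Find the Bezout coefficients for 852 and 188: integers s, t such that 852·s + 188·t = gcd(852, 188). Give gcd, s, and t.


Euclidean algorithm on (852, 188) — divide until remainder is 0:
  852 = 4 · 188 + 100
  188 = 1 · 100 + 88
  100 = 1 · 88 + 12
  88 = 7 · 12 + 4
  12 = 3 · 4 + 0
gcd(852, 188) = 4.
Track Bezout coefficients alongside the remainders: start with r₀ = 852 = a·1 + b·0 (s = 1, t = 0) and r₁ = 188 = a·0 + b·1 (s = 0, t = 1); each new remainder r_{k+1} = r_{k-1} − q_k·r_k inherits s_{k+1} = s_{k-1} − q_k·s_k, t_{k+1} = t_{k-1} − q_k·t_k, so r_k = a·s_k + b·t_k at every step:
  q = 4: r = 100, s = 1 − 4·0 = 1, t = 0 − 4·1 = -4  (check: 852·1 + 188·(-4) = 100)
  q = 1: r = 88, s = 0 − 1·1 = -1, t = 1 − 1·(-4) = 5  (check: 852·(-1) + 188·5 = 88)
  q = 1: r = 12, s = 1 − 1·(-1) = 2, t = -4 − 1·5 = -9  (check: 852·2 + 188·(-9) = 12)
  q = 7: r = 4, s = -1 − 7·2 = -15, t = 5 − 7·(-9) = 68  (check: 852·(-15) + 188·68 = 4)
The row with r = 4 (the gcd) gives the Bezout coefficients s = -15, t = 68.
Result: 852 · (-15) + 188 · (68) = 4.

gcd(852, 188) = 4; s = -15, t = 68 (check: 852·(-15) + 188·68 = 4).


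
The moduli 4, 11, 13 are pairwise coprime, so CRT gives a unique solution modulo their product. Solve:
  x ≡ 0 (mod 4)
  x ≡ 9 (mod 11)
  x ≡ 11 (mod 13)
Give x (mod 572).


Moduli 4, 11, 13 are pairwise coprime; by CRT there is a unique solution modulo M = 4 · 11 · 13 = 572.
Solve pairwise, accumulating the modulus:
  Start with x ≡ 0 (mod 4).
  Combine with x ≡ 9 (mod 11): since gcd(4, 11) = 1, we get a unique residue mod 44.
    Write x = 0 + 4·t and substitute into x ≡ 9 (mod 11): 4·t ≡ 9 − 0 = 9 (mod 11).
    The inverse of 4 mod 11 is 3 (since 4·3 = 12 = 1·11 + 1), so t ≡ 3·9 = 27 ≡ 5 (mod 11).
    Then x = 0 + 4·5 = 20, valid modulo lcm(4, 11) = 44: x ≡ 20 (mod 44).
  Combine with x ≡ 11 (mod 13): since gcd(44, 13) = 1, we get a unique residue mod 572.
    Write x = 20 + 44·t and substitute into x ≡ 11 (mod 13): 44·t ≡ 11 − 20 = -9 (mod 13).
    Reduce coefficients mod 13: 5·t ≡ 4 (mod 13).
    The inverse of 5 mod 13 is 8 (since 5·8 = 40 = 3·13 + 1), so t ≡ 8·4 = 32 ≡ 6 (mod 13).
    Then x = 20 + 44·6 = 284, valid modulo lcm(44, 13) = 572: x ≡ 284 (mod 572).
Verify: 284 mod 4 = 0 ✓, 284 mod 11 = 9 ✓, 284 mod 13 = 11 ✓.

x ≡ 284 (mod 572).


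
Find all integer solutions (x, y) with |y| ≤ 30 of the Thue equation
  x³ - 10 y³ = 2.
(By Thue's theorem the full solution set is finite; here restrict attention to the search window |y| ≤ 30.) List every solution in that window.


The equation is x³ - 10y³ = 2. For fixed y, x³ = 10·y³ + 2, so a solution requires the RHS to be a perfect cube.
Strategy: iterate y from -30 to 30, compute RHS = 10·y³ + 2, and check whether it is a (positive or negative) perfect cube.
Check small values of y:
  y = 0: RHS = 2 is not a perfect cube.
  y = 1: RHS = 12 is not a perfect cube.
  y = -1: RHS = -8 = (-2)³ ⇒ x = -2 works.
  y = 2: RHS = 82 is not a perfect cube.
  y = -2: RHS = -78 is not a perfect cube.
  y = 3: RHS = 272 is not a perfect cube.
  y = -3: RHS = -268 is not a perfect cube.
Continuing the search up to |y| = 30 finds no further solutions beyond those listed.
Collected solutions: (-2, -1).

Solutions (with |y| ≤ 30): (-2, -1).


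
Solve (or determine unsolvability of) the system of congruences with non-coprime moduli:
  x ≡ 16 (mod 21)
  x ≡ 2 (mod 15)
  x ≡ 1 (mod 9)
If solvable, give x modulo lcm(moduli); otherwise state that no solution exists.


Moduli 21, 15, 9 are not pairwise coprime, so CRT works modulo lcm(m_i) when all pairwise compatibility conditions hold.
Pairwise compatibility: gcd(m_i, m_j) must divide a_i - a_j for every pair.
Merge one congruence at a time:
  Start: x ≡ 16 (mod 21).
  Combine with x ≡ 2 (mod 15): gcd(21, 15) = 3, and 2 - 16 = -14 is NOT divisible by 3.
    ⇒ system is inconsistent (no integer solution).

No solution (the system is inconsistent).


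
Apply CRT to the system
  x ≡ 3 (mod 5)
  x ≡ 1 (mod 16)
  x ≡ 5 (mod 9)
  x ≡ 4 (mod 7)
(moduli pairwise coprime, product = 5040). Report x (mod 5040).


Product of moduli M = 5 · 16 · 9 · 7 = 5040.
Merge one congruence at a time:
  Start: x ≡ 3 (mod 5).
  Combine with x ≡ 1 (mod 16); new modulus lcm = 80.
    Write x = 3 + 5·t and substitute into x ≡ 1 (mod 16): 5·t ≡ 1 − 3 = -2 (mod 16).
    Reduce coefficients mod 16: 5·t ≡ 14 (mod 16).
    The inverse of 5 mod 16 is 13 (since 5·13 = 65 = 4·16 + 1), so t ≡ 13·14 = 182 ≡ 6 (mod 16).
    Then x = 3 + 5·6 = 33, valid modulo lcm(5, 16) = 80: x ≡ 33 (mod 80).
  Combine with x ≡ 5 (mod 9); new modulus lcm = 720.
    Write x = 33 + 80·t and substitute into x ≡ 5 (mod 9): 80·t ≡ 5 − 33 = -28 (mod 9).
    Reduce coefficients mod 9: 8·t ≡ 8 (mod 9).
    The inverse of 8 mod 9 is 8 (since 8·8 = 64 = 7·9 + 1), so t ≡ 8·8 = 64 ≡ 1 (mod 9).
    Then x = 33 + 80·1 = 113, valid modulo lcm(80, 9) = 720: x ≡ 113 (mod 720).
  Combine with x ≡ 4 (mod 7); new modulus lcm = 5040.
    Write x = 113 + 720·t and substitute into x ≡ 4 (mod 7): 720·t ≡ 4 − 113 = -109 (mod 7).
    Reduce coefficients mod 7: 6·t ≡ 3 (mod 7).
    The inverse of 6 mod 7 is 6 (since 6·6 = 36 = 5·7 + 1), so t ≡ 6·3 = 18 ≡ 4 (mod 7).
    Then x = 113 + 720·4 = 2993, valid modulo lcm(720, 7) = 5040: x ≡ 2993 (mod 5040).
Verify against each original: 2993 mod 5 = 3, 2993 mod 16 = 1, 2993 mod 9 = 5, 2993 mod 7 = 4.

x ≡ 2993 (mod 5040).


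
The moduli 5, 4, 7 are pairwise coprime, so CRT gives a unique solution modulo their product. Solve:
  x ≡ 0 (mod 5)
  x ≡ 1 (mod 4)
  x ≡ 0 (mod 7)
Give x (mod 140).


Moduli 5, 4, 7 are pairwise coprime; by CRT there is a unique solution modulo M = 5 · 4 · 7 = 140.
Solve pairwise, accumulating the modulus:
  Start with x ≡ 0 (mod 5).
  Combine with x ≡ 1 (mod 4): since gcd(5, 4) = 1, we get a unique residue mod 20.
    Write x = 0 + 5·t and substitute into x ≡ 1 (mod 4): 5·t ≡ 1 − 0 = 1 (mod 4).
    Reduce coefficients mod 4: 1·t ≡ 1 (mod 4).
    So t ≡ 1 (mod 4).
    Then x = 0 + 5·1 = 5, valid modulo lcm(5, 4) = 20: x ≡ 5 (mod 20).
  Combine with x ≡ 0 (mod 7): since gcd(20, 7) = 1, we get a unique residue mod 140.
    Write x = 5 + 20·t and substitute into x ≡ 0 (mod 7): 20·t ≡ 0 − 5 = -5 (mod 7).
    Reduce coefficients mod 7: 6·t ≡ 2 (mod 7).
    The inverse of 6 mod 7 is 6 (since 6·6 = 36 = 5·7 + 1), so t ≡ 6·2 = 12 ≡ 5 (mod 7).
    Then x = 5 + 20·5 = 105, valid modulo lcm(20, 7) = 140: x ≡ 105 (mod 140).
Verify: 105 mod 5 = 0 ✓, 105 mod 4 = 1 ✓, 105 mod 7 = 0 ✓.

x ≡ 105 (mod 140).


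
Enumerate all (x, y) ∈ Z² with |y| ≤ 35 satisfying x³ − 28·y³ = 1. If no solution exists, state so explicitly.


The equation is x³ - 28y³ = 1. For fixed y, x³ = 28·y³ + 1, so a solution requires the RHS to be a perfect cube.
Strategy: iterate y from -35 to 35, compute RHS = 28·y³ + 1, and check whether it is a (positive or negative) perfect cube.
Check small values of y:
  y = 0: RHS = 1 = (1)³ ⇒ x = 1 works.
  y = 1: RHS = 29 is not a perfect cube.
  y = -1: RHS = -27 = (-3)³ ⇒ x = -3 works.
  y = 2: RHS = 225 is not a perfect cube.
  y = -2: RHS = -223 is not a perfect cube.
  y = 3: RHS = 757 is not a perfect cube.
  y = -3: RHS = -755 is not a perfect cube.
Continuing the search up to |y| = 35 finds no further solutions beyond those listed.
Collected solutions: (1, 0), (-3, -1).

Solutions (with |y| ≤ 35): (1, 0), (-3, -1).


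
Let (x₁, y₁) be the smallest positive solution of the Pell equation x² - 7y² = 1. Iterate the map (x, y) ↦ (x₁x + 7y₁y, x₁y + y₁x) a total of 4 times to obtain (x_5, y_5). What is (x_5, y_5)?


Step 1: Find the fundamental solution (x₁, y₁) of x² - 7y² = 1.
  Expand √7 as a continued fraction. a₀ = ⌊√7⌋ = 2; iterate m_{k+1} = d_k·a_k − m_k, d_{k+1} = (7 − m_{k+1}²)/d_k, a_{k+1} = ⌊(a₀ + m_{k+1})/d_{k+1}⌋ (starting m₀ = 0, d₀ = 1), with convergents p_k = a_k·p_{k-1} + p_{k-2}, q_k = a_k·q_{k-1} + q_{k-2} (p₋₁ = 1, q₋₁ = 0):
  k = 0: a₀ = 2; p₀/q₀ = 2/1; p₀² − 7·q₀² = 4 − 7 = -3.
  k = 1: m = 2, d = 3, a = ⌊(2 + 2)/3⌋ = 1; p/q = (1·2 + 1)/(1·1 + 0) = 3/1; p² − 7·q² = 9 − 7 = 2.
  k = 2: m = 1, d = 2, a = ⌊(2 + 1)/2⌋ = 1; p/q = (1·3 + 2)/(1·1 + 1) = 5/2; p² − 7·q² = 25 − 28 = -3.
  k = 3: m = 1, d = 3, a = ⌊(2 + 1)/3⌋ = 1; p/q = (1·5 + 3)/(1·2 + 1) = 8/3; p² − 7·q² = 64 − 63 = 1.
  The first convergent with p² − 7·q² = 1 gives the fundamental solution (x₁, y₁) = (8, 3).
Step 2: Apply the recurrence (x_{n+1}, y_{n+1}) = (x₁x_n + 7y₁y_n, x₁y_n + y₁x_n) repeatedly.
  From (x_1, y_1) = (8, 3): x_2 = 8·8 + 7·3·3 = 127; y_2 = 8·3 + 3·8 = 48.
  From (x_2, y_2) = (127, 48): x_3 = 8·127 + 7·3·48 = 2024; y_3 = 8·48 + 3·127 = 765.
  From (x_3, y_3) = (2024, 765): x_4 = 8·2024 + 7·3·765 = 32257; y_4 = 8·765 + 3·2024 = 12192.
  From (x_4, y_4) = (32257, 12192): x_5 = 8·32257 + 7·3·12192 = 514088; y_5 = 8·12192 + 3·32257 = 194307.
Step 3: Verify x_5² - 7·y_5² = 264286471744 - 264286471743 = 1 (should be 1). ✓

(x_1, y_1) = (8, 3); (x_5, y_5) = (514088, 194307).


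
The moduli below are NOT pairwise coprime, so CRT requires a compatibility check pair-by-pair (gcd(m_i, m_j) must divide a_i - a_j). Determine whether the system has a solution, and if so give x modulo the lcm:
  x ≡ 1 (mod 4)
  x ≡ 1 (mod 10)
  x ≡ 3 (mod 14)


Moduli 4, 10, 14 are not pairwise coprime, so CRT works modulo lcm(m_i) when all pairwise compatibility conditions hold.
Pairwise compatibility: gcd(m_i, m_j) must divide a_i - a_j for every pair.
Merge one congruence at a time:
  Start: x ≡ 1 (mod 4).
  Combine with x ≡ 1 (mod 10): gcd(4, 10) = 2; 1 - 1 = 0, which IS divisible by 2, so compatible.
    Write x = 1 + 4·t and substitute into x ≡ 1 (mod 10): 4·t ≡ 1 − 1 = 0 (mod 10).
    Divide the congruence (and modulus) by g = 2: 2·t ≡ 0 (mod 5).
    The inverse of 2 mod 5 is 3 (since 2·3 = 6 = 1·5 + 1), so t ≡ 3·0 = 0 ≡ 0 (mod 5).
    Then x = 1 + 4·0 = 1, valid modulo lcm(4, 10) = 20: x ≡ 1 (mod 20).
  Combine with x ≡ 3 (mod 14): gcd(20, 14) = 2; 3 - 1 = 2, which IS divisible by 2, so compatible.
    Write x = 1 + 20·t and substitute into x ≡ 3 (mod 14): 20·t ≡ 3 − 1 = 2 (mod 14).
    Divide the congruence (and modulus) by g = 2: 10·t ≡ 1 (mod 7).
    Reduce coefficients mod 7: 3·t ≡ 1 (mod 7).
    The inverse of 3 mod 7 is 5 (since 3·5 = 15 = 2·7 + 1), so t ≡ 5·1 = 5 ≡ 5 (mod 7).
    Then x = 1 + 20·5 = 101, valid modulo lcm(20, 14) = 140: x ≡ 101 (mod 140).
Verify: 101 mod 4 = 1, 101 mod 10 = 1, 101 mod 14 = 3.

x ≡ 101 (mod 140).


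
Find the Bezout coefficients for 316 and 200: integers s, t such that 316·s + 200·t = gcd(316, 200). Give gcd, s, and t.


Euclidean algorithm on (316, 200) — divide until remainder is 0:
  316 = 1 · 200 + 116
  200 = 1 · 116 + 84
  116 = 1 · 84 + 32
  84 = 2 · 32 + 20
  32 = 1 · 20 + 12
  20 = 1 · 12 + 8
  12 = 1 · 8 + 4
  8 = 2 · 4 + 0
gcd(316, 200) = 4.
Track Bezout coefficients alongside the remainders: start with r₀ = 316 = a·1 + b·0 (s = 1, t = 0) and r₁ = 200 = a·0 + b·1 (s = 0, t = 1); each new remainder r_{k+1} = r_{k-1} − q_k·r_k inherits s_{k+1} = s_{k-1} − q_k·s_k, t_{k+1} = t_{k-1} − q_k·t_k, so r_k = a·s_k + b·t_k at every step:
  q = 1: r = 116, s = 1 − 1·0 = 1, t = 0 − 1·1 = -1  (check: 316·1 + 200·(-1) = 116)
  q = 1: r = 84, s = 0 − 1·1 = -1, t = 1 − 1·(-1) = 2  (check: 316·(-1) + 200·2 = 84)
  q = 1: r = 32, s = 1 − 1·(-1) = 2, t = -1 − 1·2 = -3  (check: 316·2 + 200·(-3) = 32)
  q = 2: r = 20, s = -1 − 2·2 = -5, t = 2 − 2·(-3) = 8  (check: 316·(-5) + 200·8 = 20)
  q = 1: r = 12, s = 2 − 1·(-5) = 7, t = -3 − 1·8 = -11  (check: 316·7 + 200·(-11) = 12)
  q = 1: r = 8, s = -5 − 1·7 = -12, t = 8 − 1·(-11) = 19  (check: 316·(-12) + 200·19 = 8)
  q = 1: r = 4, s = 7 − 1·(-12) = 19, t = -11 − 1·19 = -30  (check: 316·19 + 200·(-30) = 4)
The row with r = 4 (the gcd) gives the Bezout coefficients s = 19, t = -30.
Result: 316 · (19) + 200 · (-30) = 4.

gcd(316, 200) = 4; s = 19, t = -30 (check: 316·19 + 200·(-30) = 4).


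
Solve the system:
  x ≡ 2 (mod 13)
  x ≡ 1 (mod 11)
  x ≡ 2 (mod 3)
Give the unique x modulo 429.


Moduli 13, 11, 3 are pairwise coprime; by CRT there is a unique solution modulo M = 13 · 11 · 3 = 429.
Solve pairwise, accumulating the modulus:
  Start with x ≡ 2 (mod 13).
  Combine with x ≡ 1 (mod 11): since gcd(13, 11) = 1, we get a unique residue mod 143.
    Write x = 2 + 13·t and substitute into x ≡ 1 (mod 11): 13·t ≡ 1 − 2 = -1 (mod 11).
    Reduce coefficients mod 11: 2·t ≡ 10 (mod 11).
    The inverse of 2 mod 11 is 6 (since 2·6 = 12 = 1·11 + 1), so t ≡ 6·10 = 60 ≡ 5 (mod 11).
    Then x = 2 + 13·5 = 67, valid modulo lcm(13, 11) = 143: x ≡ 67 (mod 143).
  Combine with x ≡ 2 (mod 3): since gcd(143, 3) = 1, we get a unique residue mod 429.
    Write x = 67 + 143·t and substitute into x ≡ 2 (mod 3): 143·t ≡ 2 − 67 = -65 (mod 3).
    Reduce coefficients mod 3: 2·t ≡ 1 (mod 3).
    The inverse of 2 mod 3 is 2 (since 2·2 = 4 = 1·3 + 1), so t ≡ 2·1 = 2 ≡ 2 (mod 3).
    Then x = 67 + 143·2 = 353, valid modulo lcm(143, 3) = 429: x ≡ 353 (mod 429).
Verify: 353 mod 13 = 2 ✓, 353 mod 11 = 1 ✓, 353 mod 3 = 2 ✓.

x ≡ 353 (mod 429).


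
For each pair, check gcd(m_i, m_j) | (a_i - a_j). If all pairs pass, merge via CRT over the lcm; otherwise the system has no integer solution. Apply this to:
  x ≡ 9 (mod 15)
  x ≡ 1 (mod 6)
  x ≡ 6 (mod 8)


Moduli 15, 6, 8 are not pairwise coprime, so CRT works modulo lcm(m_i) when all pairwise compatibility conditions hold.
Pairwise compatibility: gcd(m_i, m_j) must divide a_i - a_j for every pair.
Merge one congruence at a time:
  Start: x ≡ 9 (mod 15).
  Combine with x ≡ 1 (mod 6): gcd(15, 6) = 3, and 1 - 9 = -8 is NOT divisible by 3.
    ⇒ system is inconsistent (no integer solution).

No solution (the system is inconsistent).


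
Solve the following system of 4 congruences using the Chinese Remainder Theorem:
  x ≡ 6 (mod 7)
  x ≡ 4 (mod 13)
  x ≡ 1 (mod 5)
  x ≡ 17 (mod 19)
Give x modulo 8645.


Product of moduli M = 7 · 13 · 5 · 19 = 8645.
Merge one congruence at a time:
  Start: x ≡ 6 (mod 7).
  Combine with x ≡ 4 (mod 13); new modulus lcm = 91.
    Write x = 6 + 7·t and substitute into x ≡ 4 (mod 13): 7·t ≡ 4 − 6 = -2 (mod 13).
    Reduce coefficients mod 13: 7·t ≡ 11 (mod 13).
    The inverse of 7 mod 13 is 2 (since 7·2 = 14 = 1·13 + 1), so t ≡ 2·11 = 22 ≡ 9 (mod 13).
    Then x = 6 + 7·9 = 69, valid modulo lcm(7, 13) = 91: x ≡ 69 (mod 91).
  Combine with x ≡ 1 (mod 5); new modulus lcm = 455.
    Write x = 69 + 91·t and substitute into x ≡ 1 (mod 5): 91·t ≡ 1 − 69 = -68 (mod 5).
    Reduce coefficients mod 5: 1·t ≡ 2 (mod 5).
    So t ≡ 2 (mod 5).
    Then x = 69 + 91·2 = 251, valid modulo lcm(91, 5) = 455: x ≡ 251 (mod 455).
  Combine with x ≡ 17 (mod 19); new modulus lcm = 8645.
    Write x = 251 + 455·t and substitute into x ≡ 17 (mod 19): 455·t ≡ 17 − 251 = -234 (mod 19).
    Reduce coefficients mod 19: 18·t ≡ 13 (mod 19).
    The inverse of 18 mod 19 is 18 (since 18·18 = 324 = 17·19 + 1), so t ≡ 18·13 = 234 ≡ 6 (mod 19).
    Then x = 251 + 455·6 = 2981, valid modulo lcm(455, 19) = 8645: x ≡ 2981 (mod 8645).
Verify against each original: 2981 mod 7 = 6, 2981 mod 13 = 4, 2981 mod 5 = 1, 2981 mod 19 = 17.

x ≡ 2981 (mod 8645).


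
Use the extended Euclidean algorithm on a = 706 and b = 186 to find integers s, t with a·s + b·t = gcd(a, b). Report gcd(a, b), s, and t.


Euclidean algorithm on (706, 186) — divide until remainder is 0:
  706 = 3 · 186 + 148
  186 = 1 · 148 + 38
  148 = 3 · 38 + 34
  38 = 1 · 34 + 4
  34 = 8 · 4 + 2
  4 = 2 · 2 + 0
gcd(706, 186) = 2.
Track Bezout coefficients alongside the remainders: start with r₀ = 706 = a·1 + b·0 (s = 1, t = 0) and r₁ = 186 = a·0 + b·1 (s = 0, t = 1); each new remainder r_{k+1} = r_{k-1} − q_k·r_k inherits s_{k+1} = s_{k-1} − q_k·s_k, t_{k+1} = t_{k-1} − q_k·t_k, so r_k = a·s_k + b·t_k at every step:
  q = 3: r = 148, s = 1 − 3·0 = 1, t = 0 − 3·1 = -3  (check: 706·1 + 186·(-3) = 148)
  q = 1: r = 38, s = 0 − 1·1 = -1, t = 1 − 1·(-3) = 4  (check: 706·(-1) + 186·4 = 38)
  q = 3: r = 34, s = 1 − 3·(-1) = 4, t = -3 − 3·4 = -15  (check: 706·4 + 186·(-15) = 34)
  q = 1: r = 4, s = -1 − 1·4 = -5, t = 4 − 1·(-15) = 19  (check: 706·(-5) + 186·19 = 4)
  q = 8: r = 2, s = 4 − 8·(-5) = 44, t = -15 − 8·19 = -167  (check: 706·44 + 186·(-167) = 2)
The row with r = 2 (the gcd) gives the Bezout coefficients s = 44, t = -167.
Result: 706 · (44) + 186 · (-167) = 2.

gcd(706, 186) = 2; s = 44, t = -167 (check: 706·44 + 186·(-167) = 2).


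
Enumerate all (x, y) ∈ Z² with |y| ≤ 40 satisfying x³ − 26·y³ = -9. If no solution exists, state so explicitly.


The equation is x³ - 26y³ = -9. For fixed y, x³ = 26·y³ − 9, so a solution requires the RHS to be a perfect cube.
Strategy: iterate y from -40 to 40, compute RHS = 26·y³ − 9, and check whether it is a (positive or negative) perfect cube.
Check small values of y:
  y = 0: RHS = -9 is not a perfect cube.
  y = 1: RHS = 17 is not a perfect cube.
  y = -1: RHS = -35 is not a perfect cube.
  y = 2: RHS = 199 is not a perfect cube.
  y = -2: RHS = -217 is not a perfect cube.
  y = 3: RHS = 693 is not a perfect cube.
  y = -3: RHS = -711 is not a perfect cube.
Continuing the search up to |y| = 40 finds no solutions either.
No (x, y) in the scanned range satisfies the equation.

No integer solutions with |y| ≤ 40.


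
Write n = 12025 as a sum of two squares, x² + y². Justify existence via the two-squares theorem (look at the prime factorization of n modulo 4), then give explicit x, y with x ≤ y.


Step 1: Factor n = 12025 = 5^2 · 13 · 37.
Step 2: Check the mod-4 condition on each prime factor: 5 ≡ 1 (mod 4), exponent 2; 13 ≡ 1 (mod 4), exponent 1; 37 ≡ 1 (mod 4), exponent 1.
All primes ≡ 3 (mod 4) appear to even exponent (or don't appear), so by the two-squares theorem n IS expressible as a sum of two squares.
Step 3: Build a representation. Group n = k² · m with k = 5 and m = 13 · 37 = 481 (a product of primes ≡ 1 (mod 4)); a representation of m scales to one of n via (k·x)² + (k·y)² = k²(x² + y²). Each prime p ≡ 1 (mod 4) is itself a sum of two squares; find a² by testing p − a² for a perfect square:
  13: 13 − 1² = 12, 13 − 2² = 9 = 3² ⇒ 13 = 2² + 3².
  37: 37 − 1² = 36 = 6² ⇒ 37 = 1² + 6².
  Combine using the Brahmagupta–Fibonacci identity (a² + b²)(c² + d²) = (ac − bd)² + (ad + bc)² = (ac + bd)² + (ad − bc)²:
  13 · 37 = 481: from (2² + 3²)(1² + 6²), take (2·1 − 3·6, 2·6 + 3·1) = (2 − 18, 12 + 3) = (-16, 15); dropping signs (only squares matter) gives (16, 15); check 16² + 15² = 256 + 225 = 481 ✓.
  Scale by k = 5: (5·16, 5·15) = (80, 75).
Step 4: Order so x ≤ y and verify: 75² + 80² = 5625 + 6400 = 12025 = n. ✓

n = 12025 = 75² + 80² (one valid representation with x ≤ y).


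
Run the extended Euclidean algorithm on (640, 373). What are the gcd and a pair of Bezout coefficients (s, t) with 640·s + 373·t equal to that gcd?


Euclidean algorithm on (640, 373) — divide until remainder is 0:
  640 = 1 · 373 + 267
  373 = 1 · 267 + 106
  267 = 2 · 106 + 55
  106 = 1 · 55 + 51
  55 = 1 · 51 + 4
  51 = 12 · 4 + 3
  4 = 1 · 3 + 1
  3 = 3 · 1 + 0
gcd(640, 373) = 1.
Track Bezout coefficients alongside the remainders: start with r₀ = 640 = a·1 + b·0 (s = 1, t = 0) and r₁ = 373 = a·0 + b·1 (s = 0, t = 1); each new remainder r_{k+1} = r_{k-1} − q_k·r_k inherits s_{k+1} = s_{k-1} − q_k·s_k, t_{k+1} = t_{k-1} − q_k·t_k, so r_k = a·s_k + b·t_k at every step:
  q = 1: r = 267, s = 1 − 1·0 = 1, t = 0 − 1·1 = -1  (check: 640·1 + 373·(-1) = 267)
  q = 1: r = 106, s = 0 − 1·1 = -1, t = 1 − 1·(-1) = 2  (check: 640·(-1) + 373·2 = 106)
  q = 2: r = 55, s = 1 − 2·(-1) = 3, t = -1 − 2·2 = -5  (check: 640·3 + 373·(-5) = 55)
  q = 1: r = 51, s = -1 − 1·3 = -4, t = 2 − 1·(-5) = 7  (check: 640·(-4) + 373·7 = 51)
  q = 1: r = 4, s = 3 − 1·(-4) = 7, t = -5 − 1·7 = -12  (check: 640·7 + 373·(-12) = 4)
  q = 12: r = 3, s = -4 − 12·7 = -88, t = 7 − 12·(-12) = 151  (check: 640·(-88) + 373·151 = 3)
  q = 1: r = 1, s = 7 − 1·(-88) = 95, t = -12 − 1·151 = -163  (check: 640·95 + 373·(-163) = 1)
The row with r = 1 (the gcd) gives the Bezout coefficients s = 95, t = -163.
Result: 640 · (95) + 373 · (-163) = 1.

gcd(640, 373) = 1; s = 95, t = -163 (check: 640·95 + 373·(-163) = 1).


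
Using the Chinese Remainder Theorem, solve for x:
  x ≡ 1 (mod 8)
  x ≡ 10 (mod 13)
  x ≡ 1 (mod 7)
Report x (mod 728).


Moduli 8, 13, 7 are pairwise coprime; by CRT there is a unique solution modulo M = 8 · 13 · 7 = 728.
Solve pairwise, accumulating the modulus:
  Start with x ≡ 1 (mod 8).
  Combine with x ≡ 10 (mod 13): since gcd(8, 13) = 1, we get a unique residue mod 104.
    Write x = 1 + 8·t and substitute into x ≡ 10 (mod 13): 8·t ≡ 10 − 1 = 9 (mod 13).
    The inverse of 8 mod 13 is 5 (since 8·5 = 40 = 3·13 + 1), so t ≡ 5·9 = 45 ≡ 6 (mod 13).
    Then x = 1 + 8·6 = 49, valid modulo lcm(8, 13) = 104: x ≡ 49 (mod 104).
  Combine with x ≡ 1 (mod 7): since gcd(104, 7) = 1, we get a unique residue mod 728.
    Write x = 49 + 104·t and substitute into x ≡ 1 (mod 7): 104·t ≡ 1 − 49 = -48 (mod 7).
    Reduce coefficients mod 7: 6·t ≡ 1 (mod 7).
    The inverse of 6 mod 7 is 6 (since 6·6 = 36 = 5·7 + 1), so t ≡ 6·1 = 6 ≡ 6 (mod 7).
    Then x = 49 + 104·6 = 673, valid modulo lcm(104, 7) = 728: x ≡ 673 (mod 728).
Verify: 673 mod 8 = 1 ✓, 673 mod 13 = 10 ✓, 673 mod 7 = 1 ✓.

x ≡ 673 (mod 728).


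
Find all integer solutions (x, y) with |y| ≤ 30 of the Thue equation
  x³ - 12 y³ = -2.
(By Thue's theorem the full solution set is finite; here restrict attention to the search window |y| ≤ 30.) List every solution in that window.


The equation is x³ - 12y³ = -2. For fixed y, x³ = 12·y³ − 2, so a solution requires the RHS to be a perfect cube.
Strategy: iterate y from -30 to 30, compute RHS = 12·y³ − 2, and check whether it is a (positive or negative) perfect cube.
Check small values of y:
  y = 0: RHS = -2 is not a perfect cube.
  y = 1: RHS = 10 is not a perfect cube.
  y = -1: RHS = -14 is not a perfect cube.
  y = 2: RHS = 94 is not a perfect cube.
  y = -2: RHS = -98 is not a perfect cube.
  y = 3: RHS = 322 is not a perfect cube.
  y = -3: RHS = -326 is not a perfect cube.
Continuing the search up to |y| = 30 finds no solutions either.
No (x, y) in the scanned range satisfies the equation.

No integer solutions with |y| ≤ 30.


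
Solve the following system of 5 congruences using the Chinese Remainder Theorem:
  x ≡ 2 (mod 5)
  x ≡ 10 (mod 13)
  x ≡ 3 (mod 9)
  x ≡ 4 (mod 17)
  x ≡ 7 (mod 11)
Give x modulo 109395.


Product of moduli M = 5 · 13 · 9 · 17 · 11 = 109395.
Merge one congruence at a time:
  Start: x ≡ 2 (mod 5).
  Combine with x ≡ 10 (mod 13); new modulus lcm = 65.
    Write x = 2 + 5·t and substitute into x ≡ 10 (mod 13): 5·t ≡ 10 − 2 = 8 (mod 13).
    The inverse of 5 mod 13 is 8 (since 5·8 = 40 = 3·13 + 1), so t ≡ 8·8 = 64 ≡ 12 (mod 13).
    Then x = 2 + 5·12 = 62, valid modulo lcm(5, 13) = 65: x ≡ 62 (mod 65).
  Combine with x ≡ 3 (mod 9); new modulus lcm = 585.
    Write x = 62 + 65·t and substitute into x ≡ 3 (mod 9): 65·t ≡ 3 − 62 = -59 (mod 9).
    Reduce coefficients mod 9: 2·t ≡ 4 (mod 9).
    The inverse of 2 mod 9 is 5 (since 2·5 = 10 = 1·9 + 1), so t ≡ 5·4 = 20 ≡ 2 (mod 9).
    Then x = 62 + 65·2 = 192, valid modulo lcm(65, 9) = 585: x ≡ 192 (mod 585).
  Combine with x ≡ 4 (mod 17); new modulus lcm = 9945.
    Write x = 192 + 585·t and substitute into x ≡ 4 (mod 17): 585·t ≡ 4 − 192 = -188 (mod 17).
    Reduce coefficients mod 17: 7·t ≡ 16 (mod 17).
    The inverse of 7 mod 17 is 5 (since 7·5 = 35 = 2·17 + 1), so t ≡ 5·16 = 80 ≡ 12 (mod 17).
    Then x = 192 + 585·12 = 7212, valid modulo lcm(585, 17) = 9945: x ≡ 7212 (mod 9945).
  Combine with x ≡ 7 (mod 11); new modulus lcm = 109395.
    Write x = 7212 + 9945·t and substitute into x ≡ 7 (mod 11): 9945·t ≡ 7 − 7212 = -7205 (mod 11).
    Reduce coefficients mod 11: 1·t ≡ 0 (mod 11).
    So t ≡ 0 (mod 11).
    Then x = 7212 + 9945·0 = 7212, valid modulo lcm(9945, 11) = 109395: x ≡ 7212 (mod 109395).
Verify against each original: 7212 mod 5 = 2, 7212 mod 13 = 10, 7212 mod 9 = 3, 7212 mod 17 = 4, 7212 mod 11 = 7.

x ≡ 7212 (mod 109395).


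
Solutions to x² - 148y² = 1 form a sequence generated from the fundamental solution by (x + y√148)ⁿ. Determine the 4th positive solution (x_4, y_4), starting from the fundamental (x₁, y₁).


Step 1: Find the fundamental solution (x₁, y₁) of x² - 148y² = 1.
  Expand √148 as a continued fraction. a₀ = ⌊√148⌋ = 12; iterate m_{k+1} = d_k·a_k − m_k, d_{k+1} = (148 − m_{k+1}²)/d_k, a_{k+1} = ⌊(a₀ + m_{k+1})/d_{k+1}⌋ (starting m₀ = 0, d₀ = 1), with convergents p_k = a_k·p_{k-1} + p_{k-2}, q_k = a_k·q_{k-1} + q_{k-2} (p₋₁ = 1, q₋₁ = 0):
  k = 0: a₀ = 12; p₀/q₀ = 12/1; p₀² − 148·q₀² = 144 − 148 = -4.
  k = 1: m = 12, d = 4, a = ⌊(12 + 12)/4⌋ = 6; p/q = (6·12 + 1)/(6·1 + 0) = 73/6; p² − 148·q² = 5329 − 5328 = 1.
  The first convergent with p² − 148·q² = 1 gives the fundamental solution (x₁, y₁) = (73, 6).
Step 2: Apply the recurrence (x_{n+1}, y_{n+1}) = (x₁x_n + 148y₁y_n, x₁y_n + y₁x_n) repeatedly.
  From (x_1, y_1) = (73, 6): x_2 = 73·73 + 148·6·6 = 10657; y_2 = 73·6 + 6·73 = 876.
  From (x_2, y_2) = (10657, 876): x_3 = 73·10657 + 148·6·876 = 1555849; y_3 = 73·876 + 6·10657 = 127890.
  From (x_3, y_3) = (1555849, 127890): x_4 = 73·1555849 + 148·6·127890 = 227143297; y_4 = 73·127890 + 6·1555849 = 18671064.
Step 3: Verify x_4² - 148·y_4² = 51594077372030209 - 51594077372030208 = 1 (should be 1). ✓

(x_1, y_1) = (73, 6); (x_4, y_4) = (227143297, 18671064).


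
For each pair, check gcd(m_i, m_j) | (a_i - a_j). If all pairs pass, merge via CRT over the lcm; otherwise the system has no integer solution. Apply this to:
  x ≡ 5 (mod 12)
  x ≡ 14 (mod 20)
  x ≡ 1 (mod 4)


Moduli 12, 20, 4 are not pairwise coprime, so CRT works modulo lcm(m_i) when all pairwise compatibility conditions hold.
Pairwise compatibility: gcd(m_i, m_j) must divide a_i - a_j for every pair.
Merge one congruence at a time:
  Start: x ≡ 5 (mod 12).
  Combine with x ≡ 14 (mod 20): gcd(12, 20) = 4, and 14 - 5 = 9 is NOT divisible by 4.
    ⇒ system is inconsistent (no integer solution).

No solution (the system is inconsistent).


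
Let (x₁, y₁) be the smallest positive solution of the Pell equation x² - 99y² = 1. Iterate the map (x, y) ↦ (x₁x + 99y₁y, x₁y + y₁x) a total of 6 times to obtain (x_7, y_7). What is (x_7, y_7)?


Step 1: Find the fundamental solution (x₁, y₁) of x² - 99y² = 1.
  Expand √99 as a continued fraction. a₀ = ⌊√99⌋ = 9; iterate m_{k+1} = d_k·a_k − m_k, d_{k+1} = (99 − m_{k+1}²)/d_k, a_{k+1} = ⌊(a₀ + m_{k+1})/d_{k+1}⌋ (starting m₀ = 0, d₀ = 1), with convergents p_k = a_k·p_{k-1} + p_{k-2}, q_k = a_k·q_{k-1} + q_{k-2} (p₋₁ = 1, q₋₁ = 0):
  k = 0: a₀ = 9; p₀/q₀ = 9/1; p₀² − 99·q₀² = 81 − 99 = -18.
  k = 1: m = 9, d = 18, a = ⌊(9 + 9)/18⌋ = 1; p/q = (1·9 + 1)/(1·1 + 0) = 10/1; p² − 99·q² = 100 − 99 = 1.
  The first convergent with p² − 99·q² = 1 gives the fundamental solution (x₁, y₁) = (10, 1).
Step 2: Apply the recurrence (x_{n+1}, y_{n+1}) = (x₁x_n + 99y₁y_n, x₁y_n + y₁x_n) repeatedly.
  From (x_1, y_1) = (10, 1): x_2 = 10·10 + 99·1·1 = 199; y_2 = 10·1 + 1·10 = 20.
  From (x_2, y_2) = (199, 20): x_3 = 10·199 + 99·1·20 = 3970; y_3 = 10·20 + 1·199 = 399.
  From (x_3, y_3) = (3970, 399): x_4 = 10·3970 + 99·1·399 = 79201; y_4 = 10·399 + 1·3970 = 7960.
  From (x_4, y_4) = (79201, 7960): x_5 = 10·79201 + 99·1·7960 = 1580050; y_5 = 10·7960 + 1·79201 = 158801.
  From (x_5, y_5) = (1580050, 158801): x_6 = 10·1580050 + 99·1·158801 = 31521799; y_6 = 10·158801 + 1·1580050 = 3168060.
  From (x_6, y_6) = (31521799, 3168060): x_7 = 10·31521799 + 99·1·3168060 = 628855930; y_7 = 10·3168060 + 1·31521799 = 63202399.
Step 3: Verify x_7² - 99·y_7² = 395459780696164900 - 395459780696164899 = 1 (should be 1). ✓

(x_1, y_1) = (10, 1); (x_7, y_7) = (628855930, 63202399).


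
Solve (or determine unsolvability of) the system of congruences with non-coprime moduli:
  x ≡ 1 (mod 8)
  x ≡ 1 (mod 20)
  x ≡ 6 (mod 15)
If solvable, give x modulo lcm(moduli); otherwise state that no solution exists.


Moduli 8, 20, 15 are not pairwise coprime, so CRT works modulo lcm(m_i) when all pairwise compatibility conditions hold.
Pairwise compatibility: gcd(m_i, m_j) must divide a_i - a_j for every pair.
Merge one congruence at a time:
  Start: x ≡ 1 (mod 8).
  Combine with x ≡ 1 (mod 20): gcd(8, 20) = 4; 1 - 1 = 0, which IS divisible by 4, so compatible.
    Write x = 1 + 8·t and substitute into x ≡ 1 (mod 20): 8·t ≡ 1 − 1 = 0 (mod 20).
    Divide the congruence (and modulus) by g = 4: 2·t ≡ 0 (mod 5).
    The inverse of 2 mod 5 is 3 (since 2·3 = 6 = 1·5 + 1), so t ≡ 3·0 = 0 ≡ 0 (mod 5).
    Then x = 1 + 8·0 = 1, valid modulo lcm(8, 20) = 40: x ≡ 1 (mod 40).
  Combine with x ≡ 6 (mod 15): gcd(40, 15) = 5; 6 - 1 = 5, which IS divisible by 5, so compatible.
    Write x = 1 + 40·t and substitute into x ≡ 6 (mod 15): 40·t ≡ 6 − 1 = 5 (mod 15).
    Divide the congruence (and modulus) by g = 5: 8·t ≡ 1 (mod 3).
    Reduce coefficients mod 3: 2·t ≡ 1 (mod 3).
    The inverse of 2 mod 3 is 2 (since 2·2 = 4 = 1·3 + 1), so t ≡ 2·1 = 2 ≡ 2 (mod 3).
    Then x = 1 + 40·2 = 81, valid modulo lcm(40, 15) = 120: x ≡ 81 (mod 120).
Verify: 81 mod 8 = 1, 81 mod 20 = 1, 81 mod 15 = 6.

x ≡ 81 (mod 120).


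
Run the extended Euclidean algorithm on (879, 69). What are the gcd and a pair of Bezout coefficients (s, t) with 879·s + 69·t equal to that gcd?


Euclidean algorithm on (879, 69) — divide until remainder is 0:
  879 = 12 · 69 + 51
  69 = 1 · 51 + 18
  51 = 2 · 18 + 15
  18 = 1 · 15 + 3
  15 = 5 · 3 + 0
gcd(879, 69) = 3.
Track Bezout coefficients alongside the remainders: start with r₀ = 879 = a·1 + b·0 (s = 1, t = 0) and r₁ = 69 = a·0 + b·1 (s = 0, t = 1); each new remainder r_{k+1} = r_{k-1} − q_k·r_k inherits s_{k+1} = s_{k-1} − q_k·s_k, t_{k+1} = t_{k-1} − q_k·t_k, so r_k = a·s_k + b·t_k at every step:
  q = 12: r = 51, s = 1 − 12·0 = 1, t = 0 − 12·1 = -12  (check: 879·1 + 69·(-12) = 51)
  q = 1: r = 18, s = 0 − 1·1 = -1, t = 1 − 1·(-12) = 13  (check: 879·(-1) + 69·13 = 18)
  q = 2: r = 15, s = 1 − 2·(-1) = 3, t = -12 − 2·13 = -38  (check: 879·3 + 69·(-38) = 15)
  q = 1: r = 3, s = -1 − 1·3 = -4, t = 13 − 1·(-38) = 51  (check: 879·(-4) + 69·51 = 3)
The row with r = 3 (the gcd) gives the Bezout coefficients s = -4, t = 51.
Result: 879 · (-4) + 69 · (51) = 3.

gcd(879, 69) = 3; s = -4, t = 51 (check: 879·(-4) + 69·51 = 3).


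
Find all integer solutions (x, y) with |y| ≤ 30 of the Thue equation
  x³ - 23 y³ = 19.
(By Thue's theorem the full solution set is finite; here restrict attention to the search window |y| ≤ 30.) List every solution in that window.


The equation is x³ - 23y³ = 19. For fixed y, x³ = 23·y³ + 19, so a solution requires the RHS to be a perfect cube.
Strategy: iterate y from -30 to 30, compute RHS = 23·y³ + 19, and check whether it is a (positive or negative) perfect cube.
Check small values of y:
  y = 0: RHS = 19 is not a perfect cube.
  y = 1: RHS = 42 is not a perfect cube.
  y = -1: RHS = -4 is not a perfect cube.
  y = 2: RHS = 203 is not a perfect cube.
  y = -2: RHS = -165 is not a perfect cube.
  y = 3: RHS = 640 is not a perfect cube.
  y = -3: RHS = -602 is not a perfect cube.
Continuing the search up to |y| = 30 finds no solutions either.
No (x, y) in the scanned range satisfies the equation.

No integer solutions with |y| ≤ 30.


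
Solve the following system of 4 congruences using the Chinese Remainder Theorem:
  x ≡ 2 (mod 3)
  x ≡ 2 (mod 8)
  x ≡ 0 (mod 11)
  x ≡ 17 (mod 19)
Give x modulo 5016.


Product of moduli M = 3 · 8 · 11 · 19 = 5016.
Merge one congruence at a time:
  Start: x ≡ 2 (mod 3).
  Combine with x ≡ 2 (mod 8); new modulus lcm = 24.
    Write x = 2 + 3·t and substitute into x ≡ 2 (mod 8): 3·t ≡ 2 − 2 = 0 (mod 8).
    The inverse of 3 mod 8 is 3 (since 3·3 = 9 = 1·8 + 1), so t ≡ 3·0 = 0 ≡ 0 (mod 8).
    Then x = 2 + 3·0 = 2, valid modulo lcm(3, 8) = 24: x ≡ 2 (mod 24).
  Combine with x ≡ 0 (mod 11); new modulus lcm = 264.
    Write x = 2 + 24·t and substitute into x ≡ 0 (mod 11): 24·t ≡ 0 − 2 = -2 (mod 11).
    Reduce coefficients mod 11: 2·t ≡ 9 (mod 11).
    The inverse of 2 mod 11 is 6 (since 2·6 = 12 = 1·11 + 1), so t ≡ 6·9 = 54 ≡ 10 (mod 11).
    Then x = 2 + 24·10 = 242, valid modulo lcm(24, 11) = 264: x ≡ 242 (mod 264).
  Combine with x ≡ 17 (mod 19); new modulus lcm = 5016.
    Write x = 242 + 264·t and substitute into x ≡ 17 (mod 19): 264·t ≡ 17 − 242 = -225 (mod 19).
    Reduce coefficients mod 19: 17·t ≡ 3 (mod 19).
    The inverse of 17 mod 19 is 9 (since 17·9 = 153 = 8·19 + 1), so t ≡ 9·3 = 27 ≡ 8 (mod 19).
    Then x = 242 + 264·8 = 2354, valid modulo lcm(264, 19) = 5016: x ≡ 2354 (mod 5016).
Verify against each original: 2354 mod 3 = 2, 2354 mod 8 = 2, 2354 mod 11 = 0, 2354 mod 19 = 17.

x ≡ 2354 (mod 5016).


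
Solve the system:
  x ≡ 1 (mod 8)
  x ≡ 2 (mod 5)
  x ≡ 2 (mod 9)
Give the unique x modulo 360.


Moduli 8, 5, 9 are pairwise coprime; by CRT there is a unique solution modulo M = 8 · 5 · 9 = 360.
Solve pairwise, accumulating the modulus:
  Start with x ≡ 1 (mod 8).
  Combine with x ≡ 2 (mod 5): since gcd(8, 5) = 1, we get a unique residue mod 40.
    Write x = 1 + 8·t and substitute into x ≡ 2 (mod 5): 8·t ≡ 2 − 1 = 1 (mod 5).
    Reduce coefficients mod 5: 3·t ≡ 1 (mod 5).
    The inverse of 3 mod 5 is 2 (since 3·2 = 6 = 1·5 + 1), so t ≡ 2·1 = 2 ≡ 2 (mod 5).
    Then x = 1 + 8·2 = 17, valid modulo lcm(8, 5) = 40: x ≡ 17 (mod 40).
  Combine with x ≡ 2 (mod 9): since gcd(40, 9) = 1, we get a unique residue mod 360.
    Write x = 17 + 40·t and substitute into x ≡ 2 (mod 9): 40·t ≡ 2 − 17 = -15 (mod 9).
    Reduce coefficients mod 9: 4·t ≡ 3 (mod 9).
    The inverse of 4 mod 9 is 7 (since 4·7 = 28 = 3·9 + 1), so t ≡ 7·3 = 21 ≡ 3 (mod 9).
    Then x = 17 + 40·3 = 137, valid modulo lcm(40, 9) = 360: x ≡ 137 (mod 360).
Verify: 137 mod 8 = 1 ✓, 137 mod 5 = 2 ✓, 137 mod 9 = 2 ✓.

x ≡ 137 (mod 360).
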